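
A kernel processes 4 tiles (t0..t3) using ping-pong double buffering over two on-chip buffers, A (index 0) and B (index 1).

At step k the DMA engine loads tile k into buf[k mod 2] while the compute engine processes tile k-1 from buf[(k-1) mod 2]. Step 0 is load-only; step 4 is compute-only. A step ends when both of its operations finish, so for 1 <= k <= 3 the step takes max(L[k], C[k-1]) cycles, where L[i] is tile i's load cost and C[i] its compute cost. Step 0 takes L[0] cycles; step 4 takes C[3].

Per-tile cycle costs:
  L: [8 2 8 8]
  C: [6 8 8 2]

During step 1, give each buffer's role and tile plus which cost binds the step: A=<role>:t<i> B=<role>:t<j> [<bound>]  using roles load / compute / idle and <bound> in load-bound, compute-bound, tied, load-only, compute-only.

[0] DMA t0→A (8c) ∥ CU idle ⇒ 8c, clock 8
[1] DMA t1→B (2c) ∥ CU A:t0 (6c) ⇒ 6c, clock 14
[2] DMA t2→A (8c) ∥ CU B:t1 (8c) ⇒ 8c, clock 22
[3] DMA t3→B (8c) ∥ CU A:t2 (8c) ⇒ 8c, clock 30
[4] DMA idle ∥ CU B:t3 (2c) ⇒ 2c, clock 32

step 1: A=compute:t0 B=load:t1 [compute-bound]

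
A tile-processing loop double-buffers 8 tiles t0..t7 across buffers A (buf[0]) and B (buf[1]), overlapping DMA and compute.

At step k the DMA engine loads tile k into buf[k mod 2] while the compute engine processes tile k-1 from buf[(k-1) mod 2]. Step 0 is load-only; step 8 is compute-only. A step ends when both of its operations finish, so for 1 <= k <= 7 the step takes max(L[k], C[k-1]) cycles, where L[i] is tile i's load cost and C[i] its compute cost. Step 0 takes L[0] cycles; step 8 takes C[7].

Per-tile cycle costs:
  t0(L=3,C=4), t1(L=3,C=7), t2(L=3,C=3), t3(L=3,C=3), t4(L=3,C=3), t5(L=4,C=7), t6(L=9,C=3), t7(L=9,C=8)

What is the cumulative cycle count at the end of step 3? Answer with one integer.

  0. 3=3c; end=3; A:t0 B:-
  1. max(3,4)=4c; end=7; A:t0 B:t1
  2. max(3,7)=7c; end=14; A:t2 B:t1
  3. max(3,3)=3c; end=17; A:t2 B:t3
  4. max(3,3)=3c; end=20; A:t4 B:t3
  5. max(4,3)=4c; end=24; A:t4 B:t5
  6. max(9,7)=9c; end=33; A:t6 B:t5
  7. max(9,3)=9c; end=42; A:t6 B:t7
  8. 8=8c; end=50; A:t6 B:t7

end_cycle[3] = 17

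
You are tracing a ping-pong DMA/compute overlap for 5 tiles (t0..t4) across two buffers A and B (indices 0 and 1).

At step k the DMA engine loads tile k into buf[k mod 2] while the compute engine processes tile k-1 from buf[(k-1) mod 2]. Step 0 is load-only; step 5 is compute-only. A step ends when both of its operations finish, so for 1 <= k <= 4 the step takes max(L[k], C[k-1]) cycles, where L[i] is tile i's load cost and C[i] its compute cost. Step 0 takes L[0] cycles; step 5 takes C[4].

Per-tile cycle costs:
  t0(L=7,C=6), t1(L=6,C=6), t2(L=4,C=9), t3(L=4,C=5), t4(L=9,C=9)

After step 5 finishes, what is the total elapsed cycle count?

[0] DMA t0→A (7c) ∥ CU idle ⇒ 7c, clock 7
[1] DMA t1→B (6c) ∥ CU A:t0 (6c) ⇒ 6c, clock 13
[2] DMA t2→A (4c) ∥ CU B:t1 (6c) ⇒ 6c, clock 19
[3] DMA t3→B (4c) ∥ CU A:t2 (9c) ⇒ 9c, clock 28
[4] DMA t4→A (9c) ∥ CU B:t3 (5c) ⇒ 9c, clock 37
[5] DMA idle ∥ CU A:t4 (9c) ⇒ 9c, clock 46

end_cycle[5] = 46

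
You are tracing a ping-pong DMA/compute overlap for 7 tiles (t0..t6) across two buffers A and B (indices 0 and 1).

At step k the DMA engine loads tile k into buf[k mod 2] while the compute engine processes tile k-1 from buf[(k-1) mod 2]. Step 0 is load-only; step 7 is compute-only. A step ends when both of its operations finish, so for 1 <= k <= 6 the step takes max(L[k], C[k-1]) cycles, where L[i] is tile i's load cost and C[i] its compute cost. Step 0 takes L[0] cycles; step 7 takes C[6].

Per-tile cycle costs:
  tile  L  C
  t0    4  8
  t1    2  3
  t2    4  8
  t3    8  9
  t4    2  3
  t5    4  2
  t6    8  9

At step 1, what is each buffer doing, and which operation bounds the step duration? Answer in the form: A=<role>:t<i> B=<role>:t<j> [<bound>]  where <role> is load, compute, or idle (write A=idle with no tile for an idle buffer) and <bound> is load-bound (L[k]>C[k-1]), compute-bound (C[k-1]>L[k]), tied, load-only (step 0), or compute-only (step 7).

  0. 4=4c; end=4; A:t0 B:-
  1. max(2,8)=8c; end=12; A:t0 B:t1
  2. max(4,3)=4c; end=16; A:t2 B:t1
  3. max(8,8)=8c; end=24; A:t2 B:t3
  4. max(2,9)=9c; end=33; A:t4 B:t3
  5. max(4,3)=4c; end=37; A:t4 B:t5
  6. max(8,2)=8c; end=45; A:t6 B:t5
  7. 9=9c; end=54; A:t6 B:t5

step 1: A=compute:t0 B=load:t1 [compute-bound]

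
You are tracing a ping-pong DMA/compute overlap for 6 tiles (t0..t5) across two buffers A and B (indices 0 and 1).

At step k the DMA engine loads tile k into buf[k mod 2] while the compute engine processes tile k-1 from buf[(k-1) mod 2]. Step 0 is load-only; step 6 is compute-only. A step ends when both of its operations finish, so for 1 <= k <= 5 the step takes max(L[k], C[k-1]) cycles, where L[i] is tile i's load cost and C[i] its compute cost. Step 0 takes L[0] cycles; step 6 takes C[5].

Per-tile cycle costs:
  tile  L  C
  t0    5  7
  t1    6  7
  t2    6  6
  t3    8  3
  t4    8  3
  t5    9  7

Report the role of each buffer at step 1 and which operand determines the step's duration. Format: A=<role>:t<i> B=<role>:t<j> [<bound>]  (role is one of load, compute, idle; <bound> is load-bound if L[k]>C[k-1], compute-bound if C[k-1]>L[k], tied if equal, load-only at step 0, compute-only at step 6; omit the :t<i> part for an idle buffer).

step 1: A=compute:t0 B=load:t1 [compute-bound]

  0. 5=5c; end=5; A:t0 B:-
  1. max(6,7)=7c; end=12; A:t0 B:t1
  2. max(6,7)=7c; end=19; A:t2 B:t1
  3. max(8,6)=8c; end=27; A:t2 B:t3
  4. max(8,3)=8c; end=35; A:t4 B:t3
  5. max(9,3)=9c; end=44; A:t4 B:t5
  6. 7=7c; end=51; A:t4 B:t5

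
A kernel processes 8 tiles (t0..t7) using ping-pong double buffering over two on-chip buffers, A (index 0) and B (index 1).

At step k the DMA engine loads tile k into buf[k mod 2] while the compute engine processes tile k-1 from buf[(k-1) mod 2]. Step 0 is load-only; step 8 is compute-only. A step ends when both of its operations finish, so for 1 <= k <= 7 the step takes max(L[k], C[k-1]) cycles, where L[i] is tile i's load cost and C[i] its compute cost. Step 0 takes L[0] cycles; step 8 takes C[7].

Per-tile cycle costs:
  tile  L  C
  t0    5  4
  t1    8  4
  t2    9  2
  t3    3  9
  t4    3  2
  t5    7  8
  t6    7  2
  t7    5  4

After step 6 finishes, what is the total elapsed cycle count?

step 0: L[0]=5 → dur=5, Σ=5 | A=load:t0 B=idle [load-only]
step 1: L[1]=8 C[0]=4 → dur=8, Σ=13 | A=compute:t0 B=load:t1 [load-bound]
step 2: L[2]=9 C[1]=4 → dur=9, Σ=22 | A=load:t2 B=compute:t1 [load-bound]
step 3: L[3]=3 C[2]=2 → dur=3, Σ=25 | A=compute:t2 B=load:t3 [load-bound]
step 4: L[4]=3 C[3]=9 → dur=9, Σ=34 | A=load:t4 B=compute:t3 [compute-bound]
step 5: L[5]=7 C[4]=2 → dur=7, Σ=41 | A=compute:t4 B=load:t5 [load-bound]
step 6: L[6]=7 C[5]=8 → dur=8, Σ=49 | A=load:t6 B=compute:t5 [compute-bound]
step 7: L[7]=5 C[6]=2 → dur=5, Σ=54 | A=compute:t6 B=load:t7 [load-bound]
step 8: C[7]=4 → dur=4, Σ=58 | A=idle B=compute:t7 [compute-only]

end_cycle[6] = 49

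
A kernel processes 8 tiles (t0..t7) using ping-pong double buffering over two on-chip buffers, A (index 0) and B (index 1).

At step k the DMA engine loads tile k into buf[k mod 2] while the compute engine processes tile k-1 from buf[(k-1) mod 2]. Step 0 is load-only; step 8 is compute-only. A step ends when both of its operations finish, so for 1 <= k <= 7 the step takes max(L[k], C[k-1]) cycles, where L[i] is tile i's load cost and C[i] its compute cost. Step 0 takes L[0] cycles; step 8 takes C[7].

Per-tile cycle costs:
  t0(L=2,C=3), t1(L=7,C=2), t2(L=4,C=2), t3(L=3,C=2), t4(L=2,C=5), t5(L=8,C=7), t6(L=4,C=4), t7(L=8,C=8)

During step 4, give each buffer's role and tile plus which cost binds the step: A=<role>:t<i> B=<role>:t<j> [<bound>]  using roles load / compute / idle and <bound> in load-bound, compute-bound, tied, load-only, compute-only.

step 4: A=load:t4 B=compute:t3 [tied]

[0] DMA t0→A (2c) ∥ CU idle ⇒ 2c, clock 2
[1] DMA t1→B (7c) ∥ CU A:t0 (3c) ⇒ 7c, clock 9
[2] DMA t2→A (4c) ∥ CU B:t1 (2c) ⇒ 4c, clock 13
[3] DMA t3→B (3c) ∥ CU A:t2 (2c) ⇒ 3c, clock 16
[4] DMA t4→A (2c) ∥ CU B:t3 (2c) ⇒ 2c, clock 18
[5] DMA t5→B (8c) ∥ CU A:t4 (5c) ⇒ 8c, clock 26
[6] DMA t6→A (4c) ∥ CU B:t5 (7c) ⇒ 7c, clock 33
[7] DMA t7→B (8c) ∥ CU A:t6 (4c) ⇒ 8c, clock 41
[8] DMA idle ∥ CU B:t7 (8c) ⇒ 8c, clock 49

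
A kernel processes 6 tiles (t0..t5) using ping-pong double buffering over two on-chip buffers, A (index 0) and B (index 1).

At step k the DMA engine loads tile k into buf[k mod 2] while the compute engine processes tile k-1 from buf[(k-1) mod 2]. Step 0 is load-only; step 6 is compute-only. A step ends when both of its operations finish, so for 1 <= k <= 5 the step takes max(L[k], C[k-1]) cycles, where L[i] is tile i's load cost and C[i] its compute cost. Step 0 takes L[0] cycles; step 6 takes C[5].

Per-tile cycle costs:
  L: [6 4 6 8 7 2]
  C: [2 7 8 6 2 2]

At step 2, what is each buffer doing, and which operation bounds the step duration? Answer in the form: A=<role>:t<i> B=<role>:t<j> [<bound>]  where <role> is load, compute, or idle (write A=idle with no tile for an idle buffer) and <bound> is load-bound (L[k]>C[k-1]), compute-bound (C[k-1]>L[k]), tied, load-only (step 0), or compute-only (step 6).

step 2: A=load:t2 B=compute:t1 [compute-bound]

k=0 load=t0/6c comp=- wait=6 total=6
k=1 load=t1/4c comp=t0/2c wait=4 total=10
k=2 load=t2/6c comp=t1/7c wait=7 total=17
k=3 load=t3/8c comp=t2/8c wait=8 total=25
k=4 load=t4/7c comp=t3/6c wait=7 total=32
k=5 load=t5/2c comp=t4/2c wait=2 total=34
k=6 load=- comp=t5/2c wait=2 total=36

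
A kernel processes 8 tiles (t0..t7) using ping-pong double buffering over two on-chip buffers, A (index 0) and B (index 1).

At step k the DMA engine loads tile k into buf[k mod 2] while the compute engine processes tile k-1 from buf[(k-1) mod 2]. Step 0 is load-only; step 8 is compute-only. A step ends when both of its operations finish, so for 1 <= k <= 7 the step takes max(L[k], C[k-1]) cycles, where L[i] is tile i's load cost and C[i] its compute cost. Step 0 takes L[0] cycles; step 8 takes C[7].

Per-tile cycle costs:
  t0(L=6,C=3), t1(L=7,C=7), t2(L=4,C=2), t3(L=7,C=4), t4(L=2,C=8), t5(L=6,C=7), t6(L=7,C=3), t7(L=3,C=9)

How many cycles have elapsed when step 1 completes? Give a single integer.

step 0: L[0]=6 → dur=6, Σ=6 | A=load:t0 B=idle [load-only]
step 1: L[1]=7 C[0]=3 → dur=7, Σ=13 | A=compute:t0 B=load:t1 [load-bound]
step 2: L[2]=4 C[1]=7 → dur=7, Σ=20 | A=load:t2 B=compute:t1 [compute-bound]
step 3: L[3]=7 C[2]=2 → dur=7, Σ=27 | A=compute:t2 B=load:t3 [load-bound]
step 4: L[4]=2 C[3]=4 → dur=4, Σ=31 | A=load:t4 B=compute:t3 [compute-bound]
step 5: L[5]=6 C[4]=8 → dur=8, Σ=39 | A=compute:t4 B=load:t5 [compute-bound]
step 6: L[6]=7 C[5]=7 → dur=7, Σ=46 | A=load:t6 B=compute:t5 [tied]
step 7: L[7]=3 C[6]=3 → dur=3, Σ=49 | A=compute:t6 B=load:t7 [tied]
step 8: C[7]=9 → dur=9, Σ=58 | A=idle B=compute:t7 [compute-only]

end_cycle[1] = 13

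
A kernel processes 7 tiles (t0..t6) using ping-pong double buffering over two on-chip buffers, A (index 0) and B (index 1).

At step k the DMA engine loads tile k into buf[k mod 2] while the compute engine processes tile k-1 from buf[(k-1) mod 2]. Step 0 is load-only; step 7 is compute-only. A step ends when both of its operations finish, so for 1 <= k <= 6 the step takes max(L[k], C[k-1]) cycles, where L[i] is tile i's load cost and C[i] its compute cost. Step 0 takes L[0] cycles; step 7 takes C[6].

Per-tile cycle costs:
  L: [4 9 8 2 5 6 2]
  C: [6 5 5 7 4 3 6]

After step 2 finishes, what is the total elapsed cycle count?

end_cycle[2] = 21

[0] DMA t0→A (4c) ∥ CU idle ⇒ 4c, clock 4
[1] DMA t1→B (9c) ∥ CU A:t0 (6c) ⇒ 9c, clock 13
[2] DMA t2→A (8c) ∥ CU B:t1 (5c) ⇒ 8c, clock 21
[3] DMA t3→B (2c) ∥ CU A:t2 (5c) ⇒ 5c, clock 26
[4] DMA t4→A (5c) ∥ CU B:t3 (7c) ⇒ 7c, clock 33
[5] DMA t5→B (6c) ∥ CU A:t4 (4c) ⇒ 6c, clock 39
[6] DMA t6→A (2c) ∥ CU B:t5 (3c) ⇒ 3c, clock 42
[7] DMA idle ∥ CU A:t6 (6c) ⇒ 6c, clock 48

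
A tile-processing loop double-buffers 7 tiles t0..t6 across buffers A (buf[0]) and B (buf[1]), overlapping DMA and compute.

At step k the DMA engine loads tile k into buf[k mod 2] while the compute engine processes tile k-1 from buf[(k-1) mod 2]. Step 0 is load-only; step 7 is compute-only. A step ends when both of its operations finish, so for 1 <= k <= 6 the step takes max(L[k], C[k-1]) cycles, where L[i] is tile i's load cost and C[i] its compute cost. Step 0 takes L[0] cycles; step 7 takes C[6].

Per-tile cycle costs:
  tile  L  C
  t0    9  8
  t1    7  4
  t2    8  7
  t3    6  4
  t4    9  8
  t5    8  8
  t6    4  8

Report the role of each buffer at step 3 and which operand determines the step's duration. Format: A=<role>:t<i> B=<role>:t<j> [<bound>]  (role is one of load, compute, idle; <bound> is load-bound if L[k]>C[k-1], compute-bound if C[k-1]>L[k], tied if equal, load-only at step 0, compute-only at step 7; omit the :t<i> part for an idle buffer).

step 3: A=compute:t2 B=load:t3 [compute-bound]

[0] DMA t0→A (9c) ∥ CU idle ⇒ 9c, clock 9
[1] DMA t1→B (7c) ∥ CU A:t0 (8c) ⇒ 8c, clock 17
[2] DMA t2→A (8c) ∥ CU B:t1 (4c) ⇒ 8c, clock 25
[3] DMA t3→B (6c) ∥ CU A:t2 (7c) ⇒ 7c, clock 32
[4] DMA t4→A (9c) ∥ CU B:t3 (4c) ⇒ 9c, clock 41
[5] DMA t5→B (8c) ∥ CU A:t4 (8c) ⇒ 8c, clock 49
[6] DMA t6→A (4c) ∥ CU B:t5 (8c) ⇒ 8c, clock 57
[7] DMA idle ∥ CU A:t6 (8c) ⇒ 8c, clock 65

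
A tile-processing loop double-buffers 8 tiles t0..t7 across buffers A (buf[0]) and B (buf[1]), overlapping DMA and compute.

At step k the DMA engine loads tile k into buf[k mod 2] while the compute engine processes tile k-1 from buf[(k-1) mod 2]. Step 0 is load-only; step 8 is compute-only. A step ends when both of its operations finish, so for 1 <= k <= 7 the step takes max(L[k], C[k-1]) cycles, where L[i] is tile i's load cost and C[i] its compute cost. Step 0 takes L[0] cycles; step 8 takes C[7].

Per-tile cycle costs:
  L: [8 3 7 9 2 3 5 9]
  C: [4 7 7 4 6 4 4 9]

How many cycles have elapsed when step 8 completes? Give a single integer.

[0] DMA t0→A (8c) ∥ CU idle ⇒ 8c, clock 8
[1] DMA t1→B (3c) ∥ CU A:t0 (4c) ⇒ 4c, clock 12
[2] DMA t2→A (7c) ∥ CU B:t1 (7c) ⇒ 7c, clock 19
[3] DMA t3→B (9c) ∥ CU A:t2 (7c) ⇒ 9c, clock 28
[4] DMA t4→A (2c) ∥ CU B:t3 (4c) ⇒ 4c, clock 32
[5] DMA t5→B (3c) ∥ CU A:t4 (6c) ⇒ 6c, clock 38
[6] DMA t6→A (5c) ∥ CU B:t5 (4c) ⇒ 5c, clock 43
[7] DMA t7→B (9c) ∥ CU A:t6 (4c) ⇒ 9c, clock 52
[8] DMA idle ∥ CU B:t7 (9c) ⇒ 9c, clock 61

end_cycle[8] = 61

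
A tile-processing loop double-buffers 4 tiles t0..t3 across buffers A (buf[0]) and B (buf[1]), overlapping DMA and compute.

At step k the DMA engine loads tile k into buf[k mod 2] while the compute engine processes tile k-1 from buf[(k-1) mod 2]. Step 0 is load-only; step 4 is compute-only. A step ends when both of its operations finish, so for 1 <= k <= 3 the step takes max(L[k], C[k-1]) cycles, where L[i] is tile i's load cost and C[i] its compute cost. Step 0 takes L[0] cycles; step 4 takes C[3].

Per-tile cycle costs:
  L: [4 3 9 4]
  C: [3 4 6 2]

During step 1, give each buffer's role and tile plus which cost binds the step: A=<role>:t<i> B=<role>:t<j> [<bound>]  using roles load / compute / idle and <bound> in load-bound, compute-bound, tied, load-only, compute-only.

k=0 load=t0/4c comp=- wait=4 total=4
k=1 load=t1/3c comp=t0/3c wait=3 total=7
k=2 load=t2/9c comp=t1/4c wait=9 total=16
k=3 load=t3/4c comp=t2/6c wait=6 total=22
k=4 load=- comp=t3/2c wait=2 total=24

step 1: A=compute:t0 B=load:t1 [tied]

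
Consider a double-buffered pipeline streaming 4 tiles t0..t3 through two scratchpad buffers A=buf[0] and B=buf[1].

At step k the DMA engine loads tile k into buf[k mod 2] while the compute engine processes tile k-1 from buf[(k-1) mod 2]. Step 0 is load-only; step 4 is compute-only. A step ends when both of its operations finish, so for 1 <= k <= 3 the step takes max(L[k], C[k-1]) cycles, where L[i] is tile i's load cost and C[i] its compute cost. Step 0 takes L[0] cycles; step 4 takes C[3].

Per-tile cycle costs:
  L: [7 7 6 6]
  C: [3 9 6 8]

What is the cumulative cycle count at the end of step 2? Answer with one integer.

end_cycle[2] = 23

[0] DMA t0→A (7c) ∥ CU idle ⇒ 7c, clock 7
[1] DMA t1→B (7c) ∥ CU A:t0 (3c) ⇒ 7c, clock 14
[2] DMA t2→A (6c) ∥ CU B:t1 (9c) ⇒ 9c, clock 23
[3] DMA t3→B (6c) ∥ CU A:t2 (6c) ⇒ 6c, clock 29
[4] DMA idle ∥ CU B:t3 (8c) ⇒ 8c, clock 37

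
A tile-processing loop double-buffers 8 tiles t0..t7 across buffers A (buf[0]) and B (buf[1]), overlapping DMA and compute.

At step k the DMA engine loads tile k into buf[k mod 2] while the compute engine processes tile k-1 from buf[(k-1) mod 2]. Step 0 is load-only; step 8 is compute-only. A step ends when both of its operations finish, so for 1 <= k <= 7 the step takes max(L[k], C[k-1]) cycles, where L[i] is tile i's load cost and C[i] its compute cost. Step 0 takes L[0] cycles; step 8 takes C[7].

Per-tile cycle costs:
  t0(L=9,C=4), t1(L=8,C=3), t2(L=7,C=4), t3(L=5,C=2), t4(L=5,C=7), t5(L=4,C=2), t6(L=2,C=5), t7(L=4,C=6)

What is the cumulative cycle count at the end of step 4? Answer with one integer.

end_cycle[4] = 34

step 0: L[0]=9 → dur=9, Σ=9 | A=load:t0 B=idle [load-only]
step 1: L[1]=8 C[0]=4 → dur=8, Σ=17 | A=compute:t0 B=load:t1 [load-bound]
step 2: L[2]=7 C[1]=3 → dur=7, Σ=24 | A=load:t2 B=compute:t1 [load-bound]
step 3: L[3]=5 C[2]=4 → dur=5, Σ=29 | A=compute:t2 B=load:t3 [load-bound]
step 4: L[4]=5 C[3]=2 → dur=5, Σ=34 | A=load:t4 B=compute:t3 [load-bound]
step 5: L[5]=4 C[4]=7 → dur=7, Σ=41 | A=compute:t4 B=load:t5 [compute-bound]
step 6: L[6]=2 C[5]=2 → dur=2, Σ=43 | A=load:t6 B=compute:t5 [tied]
step 7: L[7]=4 C[6]=5 → dur=5, Σ=48 | A=compute:t6 B=load:t7 [compute-bound]
step 8: C[7]=6 → dur=6, Σ=54 | A=idle B=compute:t7 [compute-only]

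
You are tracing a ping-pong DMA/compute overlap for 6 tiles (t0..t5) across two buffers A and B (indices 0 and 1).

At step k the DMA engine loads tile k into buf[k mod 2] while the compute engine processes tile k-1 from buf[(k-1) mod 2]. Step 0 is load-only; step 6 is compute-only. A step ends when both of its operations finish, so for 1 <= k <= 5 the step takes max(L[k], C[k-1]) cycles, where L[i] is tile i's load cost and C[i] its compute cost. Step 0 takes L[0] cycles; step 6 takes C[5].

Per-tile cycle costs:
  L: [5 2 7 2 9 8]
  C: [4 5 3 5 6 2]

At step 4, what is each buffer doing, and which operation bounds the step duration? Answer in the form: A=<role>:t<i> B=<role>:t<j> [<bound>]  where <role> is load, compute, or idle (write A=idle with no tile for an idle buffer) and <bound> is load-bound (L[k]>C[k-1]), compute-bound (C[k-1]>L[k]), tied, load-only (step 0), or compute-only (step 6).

step 0: L[0]=5 → dur=5, Σ=5 | A=load:t0 B=idle [load-only]
step 1: L[1]=2 C[0]=4 → dur=4, Σ=9 | A=compute:t0 B=load:t1 [compute-bound]
step 2: L[2]=7 C[1]=5 → dur=7, Σ=16 | A=load:t2 B=compute:t1 [load-bound]
step 3: L[3]=2 C[2]=3 → dur=3, Σ=19 | A=compute:t2 B=load:t3 [compute-bound]
step 4: L[4]=9 C[3]=5 → dur=9, Σ=28 | A=load:t4 B=compute:t3 [load-bound]
step 5: L[5]=8 C[4]=6 → dur=8, Σ=36 | A=compute:t4 B=load:t5 [load-bound]
step 6: C[5]=2 → dur=2, Σ=38 | A=idle B=compute:t5 [compute-only]

step 4: A=load:t4 B=compute:t3 [load-bound]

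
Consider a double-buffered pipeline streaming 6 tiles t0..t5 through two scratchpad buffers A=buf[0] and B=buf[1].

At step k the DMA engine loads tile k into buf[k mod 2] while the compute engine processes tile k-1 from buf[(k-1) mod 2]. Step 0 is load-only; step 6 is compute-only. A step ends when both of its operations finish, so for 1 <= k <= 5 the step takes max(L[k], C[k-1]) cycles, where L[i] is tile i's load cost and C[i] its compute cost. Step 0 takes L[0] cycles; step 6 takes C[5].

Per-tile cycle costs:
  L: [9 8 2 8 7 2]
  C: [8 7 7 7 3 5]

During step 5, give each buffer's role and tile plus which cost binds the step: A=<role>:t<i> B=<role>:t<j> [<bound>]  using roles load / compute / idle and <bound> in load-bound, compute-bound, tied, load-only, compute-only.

step 0: L[0]=9 → dur=9, Σ=9 | A=load:t0 B=idle [load-only]
step 1: L[1]=8 C[0]=8 → dur=8, Σ=17 | A=compute:t0 B=load:t1 [tied]
step 2: L[2]=2 C[1]=7 → dur=7, Σ=24 | A=load:t2 B=compute:t1 [compute-bound]
step 3: L[3]=8 C[2]=7 → dur=8, Σ=32 | A=compute:t2 B=load:t3 [load-bound]
step 4: L[4]=7 C[3]=7 → dur=7, Σ=39 | A=load:t4 B=compute:t3 [tied]
step 5: L[5]=2 C[4]=3 → dur=3, Σ=42 | A=compute:t4 B=load:t5 [compute-bound]
step 6: C[5]=5 → dur=5, Σ=47 | A=idle B=compute:t5 [compute-only]

step 5: A=compute:t4 B=load:t5 [compute-bound]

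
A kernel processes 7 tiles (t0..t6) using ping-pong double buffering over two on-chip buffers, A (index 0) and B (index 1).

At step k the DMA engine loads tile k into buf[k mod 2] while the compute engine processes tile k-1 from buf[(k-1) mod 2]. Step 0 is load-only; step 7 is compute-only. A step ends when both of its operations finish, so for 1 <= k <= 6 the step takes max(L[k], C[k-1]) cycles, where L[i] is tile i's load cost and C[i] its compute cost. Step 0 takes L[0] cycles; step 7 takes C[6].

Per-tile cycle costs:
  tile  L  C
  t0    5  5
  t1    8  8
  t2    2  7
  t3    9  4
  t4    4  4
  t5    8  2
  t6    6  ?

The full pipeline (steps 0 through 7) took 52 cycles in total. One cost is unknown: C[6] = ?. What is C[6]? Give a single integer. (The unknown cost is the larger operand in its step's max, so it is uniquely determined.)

step 0 = dur = L[0]=5 = 5
step 1 = dur = max(L[1]=8, C[0]=5) = 8
step 2 = dur = max(L[2]=2, C[1]=8) = 8
step 3 = dur = max(L[3]=9, C[2]=7) = 9
step 4 = dur = max(L[4]=4, C[3]=4) = 4
step 5 = dur = max(L[5]=8, C[4]=4) = 8
step 6 = dur = max(L[6]=6, C[5]=2) = 6
step 7 = dur = C[6]=? = C[6]  (unknown; binding)
sum of known step durations = 48
dur[7] = total - known = 52 - 48 = 4
C[6] is the binding max in step 7, so C[6] = dur[7] = 4

C[6] = 4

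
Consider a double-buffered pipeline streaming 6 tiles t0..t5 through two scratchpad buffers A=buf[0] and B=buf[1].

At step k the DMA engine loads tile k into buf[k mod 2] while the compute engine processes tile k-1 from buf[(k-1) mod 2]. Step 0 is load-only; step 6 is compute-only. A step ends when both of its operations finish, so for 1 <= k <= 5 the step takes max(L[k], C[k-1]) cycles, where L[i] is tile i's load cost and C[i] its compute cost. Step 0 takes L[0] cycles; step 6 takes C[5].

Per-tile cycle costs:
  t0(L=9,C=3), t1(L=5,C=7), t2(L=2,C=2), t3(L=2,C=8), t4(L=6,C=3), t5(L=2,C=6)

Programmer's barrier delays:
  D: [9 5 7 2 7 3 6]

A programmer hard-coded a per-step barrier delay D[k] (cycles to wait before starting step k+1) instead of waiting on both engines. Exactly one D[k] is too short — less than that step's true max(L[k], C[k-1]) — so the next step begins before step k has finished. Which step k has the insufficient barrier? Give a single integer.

hazard at step 4

[0] required=L[0]=9=9 vs D=9 ok
[1] required=max(L[1]=5,C[0]=3)=5 vs D=5 ok
[2] required=max(L[2]=2,C[1]=7)=7 vs D=7 ok
[3] required=max(L[3]=2,C[2]=2)=2 vs D=2 ok
[4] required=max(L[4]=6,C[3]=8)=8 vs D=7 SHORT
[5] required=max(L[5]=2,C[4]=3)=3 vs D=3 ok
[6] required=C[5]=6=6 vs D=6 ok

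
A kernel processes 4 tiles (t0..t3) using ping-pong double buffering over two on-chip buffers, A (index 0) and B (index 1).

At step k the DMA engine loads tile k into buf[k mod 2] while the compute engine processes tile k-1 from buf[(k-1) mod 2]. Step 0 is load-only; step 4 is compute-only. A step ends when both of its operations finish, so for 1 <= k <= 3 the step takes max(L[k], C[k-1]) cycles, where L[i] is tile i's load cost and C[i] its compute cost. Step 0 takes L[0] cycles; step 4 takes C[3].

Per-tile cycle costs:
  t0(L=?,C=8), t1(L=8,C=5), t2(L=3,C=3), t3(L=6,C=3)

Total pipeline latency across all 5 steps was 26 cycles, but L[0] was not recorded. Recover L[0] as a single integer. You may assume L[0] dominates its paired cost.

step 0 = dur = L[0]=? = L[0]  (unknown; binding)
step 1 = dur = max(L[1]=8, C[0]=8) = 8
step 2 = dur = max(L[2]=3, C[1]=5) = 5
step 3 = dur = max(L[3]=6, C[2]=3) = 6
step 4 = dur = C[3]=3 = 3
sum of known step durations = 22
dur[0] = total - known = 26 - 22 = 4
L[0] is the binding max in step 0, so L[0] = dur[0] = 4

L[0] = 4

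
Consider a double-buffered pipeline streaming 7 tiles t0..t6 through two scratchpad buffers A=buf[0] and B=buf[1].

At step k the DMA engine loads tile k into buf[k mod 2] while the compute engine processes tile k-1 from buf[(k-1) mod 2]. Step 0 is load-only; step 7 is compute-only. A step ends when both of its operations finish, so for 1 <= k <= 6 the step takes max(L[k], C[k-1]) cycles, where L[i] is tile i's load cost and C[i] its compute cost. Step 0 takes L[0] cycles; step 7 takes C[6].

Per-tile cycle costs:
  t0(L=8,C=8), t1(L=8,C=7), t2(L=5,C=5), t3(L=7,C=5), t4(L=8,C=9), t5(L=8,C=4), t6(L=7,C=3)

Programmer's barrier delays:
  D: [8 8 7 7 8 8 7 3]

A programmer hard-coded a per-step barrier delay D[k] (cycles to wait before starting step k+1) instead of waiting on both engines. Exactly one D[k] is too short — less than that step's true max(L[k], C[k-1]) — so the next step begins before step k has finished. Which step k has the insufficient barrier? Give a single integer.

hazard at step 5

step 0: need L[0]=8 = 8; D[0]=8 ok
step 1: need max(L[1]=8,C[0]=8) = 8; D[1]=8 ok
step 2: need max(L[2]=5,C[1]=7) = 7; D[2]=7 ok
step 3: need max(L[3]=7,C[2]=5) = 7; D[3]=7 ok
step 4: need max(L[4]=8,C[3]=5) = 8; D[4]=8 ok
step 5: need max(L[5]=8,C[4]=9) = 9; D[5]=8 SHORT
step 6: need max(L[6]=7,C[5]=4) = 7; D[6]=7 ok
step 7: need C[6]=3 = 3; D[7]=3 ok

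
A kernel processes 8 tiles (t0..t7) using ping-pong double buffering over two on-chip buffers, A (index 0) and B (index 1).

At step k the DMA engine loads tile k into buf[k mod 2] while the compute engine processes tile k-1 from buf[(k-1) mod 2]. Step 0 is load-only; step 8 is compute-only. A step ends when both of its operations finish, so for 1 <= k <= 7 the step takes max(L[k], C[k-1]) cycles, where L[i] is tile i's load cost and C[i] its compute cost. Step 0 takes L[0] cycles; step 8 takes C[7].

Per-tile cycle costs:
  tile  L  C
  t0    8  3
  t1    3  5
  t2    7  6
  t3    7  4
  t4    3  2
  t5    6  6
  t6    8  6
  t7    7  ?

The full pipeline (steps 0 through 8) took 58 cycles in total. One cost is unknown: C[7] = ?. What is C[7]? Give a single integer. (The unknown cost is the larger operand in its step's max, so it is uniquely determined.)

C[7] = 8

step 0 = dur = L[0]=8 = 8
step 1 = dur = max(L[1]=3, C[0]=3) = 3
step 2 = dur = max(L[2]=7, C[1]=5) = 7
step 3 = dur = max(L[3]=7, C[2]=6) = 7
step 4 = dur = max(L[4]=3, C[3]=4) = 4
step 5 = dur = max(L[5]=6, C[4]=2) = 6
step 6 = dur = max(L[6]=8, C[5]=6) = 8
step 7 = dur = max(L[7]=7, C[6]=6) = 7
step 8 = dur = C[7]=? = C[7]  (unknown; binding)
sum of known step durations = 50
dur[8] = total - known = 58 - 50 = 8
C[7] is the binding max in step 8, so C[7] = dur[8] = 8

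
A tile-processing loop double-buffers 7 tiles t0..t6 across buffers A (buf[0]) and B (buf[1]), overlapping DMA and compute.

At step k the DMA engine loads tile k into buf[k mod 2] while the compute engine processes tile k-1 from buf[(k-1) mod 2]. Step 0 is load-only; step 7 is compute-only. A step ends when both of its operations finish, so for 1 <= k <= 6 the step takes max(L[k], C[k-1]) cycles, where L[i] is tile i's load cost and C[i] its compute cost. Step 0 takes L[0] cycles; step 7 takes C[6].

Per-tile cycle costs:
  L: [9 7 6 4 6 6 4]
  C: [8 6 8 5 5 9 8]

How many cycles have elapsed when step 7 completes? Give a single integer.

end_cycle[7] = 60

[0] DMA t0→A (9c) ∥ CU idle ⇒ 9c, clock 9
[1] DMA t1→B (7c) ∥ CU A:t0 (8c) ⇒ 8c, clock 17
[2] DMA t2→A (6c) ∥ CU B:t1 (6c) ⇒ 6c, clock 23
[3] DMA t3→B (4c) ∥ CU A:t2 (8c) ⇒ 8c, clock 31
[4] DMA t4→A (6c) ∥ CU B:t3 (5c) ⇒ 6c, clock 37
[5] DMA t5→B (6c) ∥ CU A:t4 (5c) ⇒ 6c, clock 43
[6] DMA t6→A (4c) ∥ CU B:t5 (9c) ⇒ 9c, clock 52
[7] DMA idle ∥ CU A:t6 (8c) ⇒ 8c, clock 60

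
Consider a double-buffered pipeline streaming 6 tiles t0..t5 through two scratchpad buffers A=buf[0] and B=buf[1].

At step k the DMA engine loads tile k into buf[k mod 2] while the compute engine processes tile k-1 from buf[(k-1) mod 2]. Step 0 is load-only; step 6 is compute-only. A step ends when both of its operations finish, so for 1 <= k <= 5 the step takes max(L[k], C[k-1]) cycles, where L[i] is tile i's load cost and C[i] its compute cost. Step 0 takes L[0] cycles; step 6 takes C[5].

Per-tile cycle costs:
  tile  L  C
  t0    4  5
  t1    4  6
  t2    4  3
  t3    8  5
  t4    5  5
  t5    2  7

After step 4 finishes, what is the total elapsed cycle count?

k=0 load=t0/4c comp=- wait=4 total=4
k=1 load=t1/4c comp=t0/5c wait=5 total=9
k=2 load=t2/4c comp=t1/6c wait=6 total=15
k=3 load=t3/8c comp=t2/3c wait=8 total=23
k=4 load=t4/5c comp=t3/5c wait=5 total=28
k=5 load=t5/2c comp=t4/5c wait=5 total=33
k=6 load=- comp=t5/7c wait=7 total=40

end_cycle[4] = 28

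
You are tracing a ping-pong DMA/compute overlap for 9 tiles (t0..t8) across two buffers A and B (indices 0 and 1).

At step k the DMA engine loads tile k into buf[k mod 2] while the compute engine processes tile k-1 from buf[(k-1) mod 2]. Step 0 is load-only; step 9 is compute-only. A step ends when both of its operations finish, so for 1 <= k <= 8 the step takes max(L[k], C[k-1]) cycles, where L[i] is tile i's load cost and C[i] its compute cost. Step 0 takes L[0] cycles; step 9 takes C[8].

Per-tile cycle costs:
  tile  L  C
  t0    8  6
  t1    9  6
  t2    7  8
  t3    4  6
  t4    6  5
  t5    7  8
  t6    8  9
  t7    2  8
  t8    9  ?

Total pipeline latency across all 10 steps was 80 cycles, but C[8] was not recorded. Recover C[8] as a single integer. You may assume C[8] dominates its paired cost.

step 0 → dur = L[0]=8 = 8
step 1 → dur = max(L[1]=9, C[0]=6) = 9
step 2 → dur = max(L[2]=7, C[1]=6) = 7
step 3 → dur = max(L[3]=4, C[2]=8) = 8
step 4 → dur = max(L[4]=6, C[3]=6) = 6
step 5 → dur = max(L[5]=7, C[4]=5) = 7
step 6 → dur = max(L[6]=8, C[5]=8) = 8
step 7 → dur = max(L[7]=2, C[6]=9) = 9
step 8 → dur = max(L[8]=9, C[7]=8) = 9
step 9 → dur = C[8]=? = C[8]  (unknown; binding)
sum of known step durations = 71
dur[9] = total - known = 80 - 71 = 9
C[8] is the binding max in step 9, so C[8] = dur[9] = 9

C[8] = 9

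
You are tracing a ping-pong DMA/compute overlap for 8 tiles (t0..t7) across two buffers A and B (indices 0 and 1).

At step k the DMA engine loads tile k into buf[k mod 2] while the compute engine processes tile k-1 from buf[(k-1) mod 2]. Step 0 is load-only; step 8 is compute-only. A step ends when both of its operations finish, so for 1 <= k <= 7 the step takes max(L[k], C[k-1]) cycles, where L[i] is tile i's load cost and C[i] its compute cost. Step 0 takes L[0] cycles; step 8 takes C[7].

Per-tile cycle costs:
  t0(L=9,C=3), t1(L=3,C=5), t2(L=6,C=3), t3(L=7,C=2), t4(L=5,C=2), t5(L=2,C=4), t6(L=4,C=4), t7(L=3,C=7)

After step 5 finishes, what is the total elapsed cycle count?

  0. 9=9c; end=9; A:t0 B:-
  1. max(3,3)=3c; end=12; A:t0 B:t1
  2. max(6,5)=6c; end=18; A:t2 B:t1
  3. max(7,3)=7c; end=25; A:t2 B:t3
  4. max(5,2)=5c; end=30; A:t4 B:t3
  5. max(2,2)=2c; end=32; A:t4 B:t5
  6. max(4,4)=4c; end=36; A:t6 B:t5
  7. max(3,4)=4c; end=40; A:t6 B:t7
  8. 7=7c; end=47; A:t6 B:t7

end_cycle[5] = 32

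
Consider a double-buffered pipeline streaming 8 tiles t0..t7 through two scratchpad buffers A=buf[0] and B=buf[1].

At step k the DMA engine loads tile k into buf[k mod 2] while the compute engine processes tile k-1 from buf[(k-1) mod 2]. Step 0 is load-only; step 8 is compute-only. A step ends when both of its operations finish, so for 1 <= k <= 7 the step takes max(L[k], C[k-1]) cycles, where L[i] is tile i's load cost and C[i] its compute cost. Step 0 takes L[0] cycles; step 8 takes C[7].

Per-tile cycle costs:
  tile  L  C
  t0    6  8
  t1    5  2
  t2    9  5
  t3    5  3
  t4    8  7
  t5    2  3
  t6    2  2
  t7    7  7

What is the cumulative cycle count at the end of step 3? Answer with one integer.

k=0 load=t0/6c comp=- wait=6 total=6
k=1 load=t1/5c comp=t0/8c wait=8 total=14
k=2 load=t2/9c comp=t1/2c wait=9 total=23
k=3 load=t3/5c comp=t2/5c wait=5 total=28
k=4 load=t4/8c comp=t3/3c wait=8 total=36
k=5 load=t5/2c comp=t4/7c wait=7 total=43
k=6 load=t6/2c comp=t5/3c wait=3 total=46
k=7 load=t7/7c comp=t6/2c wait=7 total=53
k=8 load=- comp=t7/7c wait=7 total=60

end_cycle[3] = 28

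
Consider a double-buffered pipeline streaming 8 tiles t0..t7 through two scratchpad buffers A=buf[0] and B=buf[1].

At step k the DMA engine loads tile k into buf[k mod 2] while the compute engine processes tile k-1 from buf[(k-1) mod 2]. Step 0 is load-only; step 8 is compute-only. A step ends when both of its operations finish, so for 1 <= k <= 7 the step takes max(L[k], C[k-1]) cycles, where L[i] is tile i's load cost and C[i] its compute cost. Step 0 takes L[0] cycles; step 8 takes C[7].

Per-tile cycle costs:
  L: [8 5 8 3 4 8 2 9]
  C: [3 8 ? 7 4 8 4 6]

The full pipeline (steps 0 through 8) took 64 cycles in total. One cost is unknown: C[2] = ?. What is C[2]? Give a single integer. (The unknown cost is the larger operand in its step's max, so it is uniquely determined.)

C[2] = 5

step 0 → dur = L[0]=8 = 8
step 1 → dur = max(L[1]=5, C[0]=3) = 5
step 2 → dur = max(L[2]=8, C[1]=8) = 8
step 3 → dur = max(L[3]=3, C[2]=?) = C[2]  (unknown; binding)
step 4 → dur = max(L[4]=4, C[3]=7) = 7
step 5 → dur = max(L[5]=8, C[4]=4) = 8
step 6 → dur = max(L[6]=2, C[5]=8) = 8
step 7 → dur = max(L[7]=9, C[6]=4) = 9
step 8 → dur = C[7]=6 = 6
sum of known step durations = 59
dur[3] = total - known = 64 - 59 = 5
C[2] is the binding max in step 3, so C[2] = dur[3] = 5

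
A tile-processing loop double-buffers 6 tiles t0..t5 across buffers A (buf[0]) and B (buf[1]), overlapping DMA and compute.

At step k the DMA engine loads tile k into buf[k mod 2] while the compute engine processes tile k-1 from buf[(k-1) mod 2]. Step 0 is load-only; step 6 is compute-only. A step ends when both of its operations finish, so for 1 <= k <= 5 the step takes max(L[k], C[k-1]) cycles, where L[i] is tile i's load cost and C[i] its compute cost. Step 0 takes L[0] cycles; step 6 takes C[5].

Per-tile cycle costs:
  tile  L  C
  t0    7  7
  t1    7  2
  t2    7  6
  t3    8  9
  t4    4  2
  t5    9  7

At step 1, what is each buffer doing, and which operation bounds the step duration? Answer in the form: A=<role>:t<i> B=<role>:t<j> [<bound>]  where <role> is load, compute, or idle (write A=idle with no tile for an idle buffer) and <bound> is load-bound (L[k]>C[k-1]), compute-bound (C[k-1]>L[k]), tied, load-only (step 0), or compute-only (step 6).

step 1: A=compute:t0 B=load:t1 [tied]

step 0: L[0]=7 → dur=7, Σ=7 | A=load:t0 B=idle [load-only]
step 1: L[1]=7 C[0]=7 → dur=7, Σ=14 | A=compute:t0 B=load:t1 [tied]
step 2: L[2]=7 C[1]=2 → dur=7, Σ=21 | A=load:t2 B=compute:t1 [load-bound]
step 3: L[3]=8 C[2]=6 → dur=8, Σ=29 | A=compute:t2 B=load:t3 [load-bound]
step 4: L[4]=4 C[3]=9 → dur=9, Σ=38 | A=load:t4 B=compute:t3 [compute-bound]
step 5: L[5]=9 C[4]=2 → dur=9, Σ=47 | A=compute:t4 B=load:t5 [load-bound]
step 6: C[5]=7 → dur=7, Σ=54 | A=idle B=compute:t5 [compute-only]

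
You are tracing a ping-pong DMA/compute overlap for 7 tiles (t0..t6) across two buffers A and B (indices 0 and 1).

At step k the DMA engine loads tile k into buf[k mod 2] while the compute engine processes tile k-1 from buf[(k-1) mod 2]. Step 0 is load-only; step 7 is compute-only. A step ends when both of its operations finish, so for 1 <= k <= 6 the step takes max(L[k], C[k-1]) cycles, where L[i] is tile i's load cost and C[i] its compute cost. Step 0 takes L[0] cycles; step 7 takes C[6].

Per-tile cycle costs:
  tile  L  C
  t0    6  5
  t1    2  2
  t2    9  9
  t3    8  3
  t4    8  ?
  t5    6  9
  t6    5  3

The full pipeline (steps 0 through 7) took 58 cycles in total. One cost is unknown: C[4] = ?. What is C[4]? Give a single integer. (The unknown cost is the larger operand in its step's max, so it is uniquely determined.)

C[4] = 9

step 0 → dur = L[0]=6 = 6
step 1 → dur = max(L[1]=2, C[0]=5) = 5
step 2 → dur = max(L[2]=9, C[1]=2) = 9
step 3 → dur = max(L[3]=8, C[2]=9) = 9
step 4 → dur = max(L[4]=8, C[3]=3) = 8
step 5 → dur = max(L[5]=6, C[4]=?) = C[4]  (unknown; binding)
step 6 → dur = max(L[6]=5, C[5]=9) = 9
step 7 → dur = C[6]=3 = 3
sum of known step durations = 49
dur[5] = total - known = 58 - 49 = 9
C[4] is the binding max in step 5, so C[4] = dur[5] = 9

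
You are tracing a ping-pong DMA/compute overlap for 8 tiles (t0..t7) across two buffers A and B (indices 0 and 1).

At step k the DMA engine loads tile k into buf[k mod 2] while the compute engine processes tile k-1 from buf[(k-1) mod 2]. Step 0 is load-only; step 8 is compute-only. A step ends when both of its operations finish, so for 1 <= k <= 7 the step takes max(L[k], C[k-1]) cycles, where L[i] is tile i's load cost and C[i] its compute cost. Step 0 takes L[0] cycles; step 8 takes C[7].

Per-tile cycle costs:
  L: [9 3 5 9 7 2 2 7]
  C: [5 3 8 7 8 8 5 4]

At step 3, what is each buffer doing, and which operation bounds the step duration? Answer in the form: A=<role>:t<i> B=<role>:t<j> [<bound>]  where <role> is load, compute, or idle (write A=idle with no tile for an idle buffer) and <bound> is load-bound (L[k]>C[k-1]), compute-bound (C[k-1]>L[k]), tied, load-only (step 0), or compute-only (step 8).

step 0: L[0]=9 → dur=9, Σ=9 | A=load:t0 B=idle [load-only]
step 1: L[1]=3 C[0]=5 → dur=5, Σ=14 | A=compute:t0 B=load:t1 [compute-bound]
step 2: L[2]=5 C[1]=3 → dur=5, Σ=19 | A=load:t2 B=compute:t1 [load-bound]
step 3: L[3]=9 C[2]=8 → dur=9, Σ=28 | A=compute:t2 B=load:t3 [load-bound]
step 4: L[4]=7 C[3]=7 → dur=7, Σ=35 | A=load:t4 B=compute:t3 [tied]
step 5: L[5]=2 C[4]=8 → dur=8, Σ=43 | A=compute:t4 B=load:t5 [compute-bound]
step 6: L[6]=2 C[5]=8 → dur=8, Σ=51 | A=load:t6 B=compute:t5 [compute-bound]
step 7: L[7]=7 C[6]=5 → dur=7, Σ=58 | A=compute:t6 B=load:t7 [load-bound]
step 8: C[7]=4 → dur=4, Σ=62 | A=idle B=compute:t7 [compute-only]

step 3: A=compute:t2 B=load:t3 [load-bound]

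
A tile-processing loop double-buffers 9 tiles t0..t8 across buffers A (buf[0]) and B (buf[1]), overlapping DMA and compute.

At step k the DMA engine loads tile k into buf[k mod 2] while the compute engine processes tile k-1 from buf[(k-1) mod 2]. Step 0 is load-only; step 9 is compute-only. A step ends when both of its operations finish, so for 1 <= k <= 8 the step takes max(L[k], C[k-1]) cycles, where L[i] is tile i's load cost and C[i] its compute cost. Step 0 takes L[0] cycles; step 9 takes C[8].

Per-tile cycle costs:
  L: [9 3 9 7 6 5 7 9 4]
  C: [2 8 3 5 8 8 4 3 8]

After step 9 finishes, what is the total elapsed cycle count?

[0] DMA t0→A (9c) ∥ CU idle ⇒ 9c, clock 9
[1] DMA t1→B (3c) ∥ CU A:t0 (2c) ⇒ 3c, clock 12
[2] DMA t2→A (9c) ∥ CU B:t1 (8c) ⇒ 9c, clock 21
[3] DMA t3→B (7c) ∥ CU A:t2 (3c) ⇒ 7c, clock 28
[4] DMA t4→A (6c) ∥ CU B:t3 (5c) ⇒ 6c, clock 34
[5] DMA t5→B (5c) ∥ CU A:t4 (8c) ⇒ 8c, clock 42
[6] DMA t6→A (7c) ∥ CU B:t5 (8c) ⇒ 8c, clock 50
[7] DMA t7→B (9c) ∥ CU A:t6 (4c) ⇒ 9c, clock 59
[8] DMA t8→A (4c) ∥ CU B:t7 (3c) ⇒ 4c, clock 63
[9] DMA idle ∥ CU A:t8 (8c) ⇒ 8c, clock 71

end_cycle[9] = 71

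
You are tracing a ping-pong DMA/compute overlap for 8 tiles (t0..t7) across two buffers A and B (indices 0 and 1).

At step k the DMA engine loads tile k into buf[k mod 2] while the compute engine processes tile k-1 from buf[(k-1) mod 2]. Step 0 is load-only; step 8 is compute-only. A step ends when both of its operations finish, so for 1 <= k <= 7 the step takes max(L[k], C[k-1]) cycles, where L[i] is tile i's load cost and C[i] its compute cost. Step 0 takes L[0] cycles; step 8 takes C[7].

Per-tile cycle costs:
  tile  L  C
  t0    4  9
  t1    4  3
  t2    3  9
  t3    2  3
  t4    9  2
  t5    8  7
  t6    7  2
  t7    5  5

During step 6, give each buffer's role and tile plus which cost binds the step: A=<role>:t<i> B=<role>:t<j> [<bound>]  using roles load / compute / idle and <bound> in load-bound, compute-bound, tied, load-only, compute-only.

step 0: L[0]=4 → dur=4, Σ=4 | A=load:t0 B=idle [load-only]
step 1: L[1]=4 C[0]=9 → dur=9, Σ=13 | A=compute:t0 B=load:t1 [compute-bound]
step 2: L[2]=3 C[1]=3 → dur=3, Σ=16 | A=load:t2 B=compute:t1 [tied]
step 3: L[3]=2 C[2]=9 → dur=9, Σ=25 | A=compute:t2 B=load:t3 [compute-bound]
step 4: L[4]=9 C[3]=3 → dur=9, Σ=34 | A=load:t4 B=compute:t3 [load-bound]
step 5: L[5]=8 C[4]=2 → dur=8, Σ=42 | A=compute:t4 B=load:t5 [load-bound]
step 6: L[6]=7 C[5]=7 → dur=7, Σ=49 | A=load:t6 B=compute:t5 [tied]
step 7: L[7]=5 C[6]=2 → dur=5, Σ=54 | A=compute:t6 B=load:t7 [load-bound]
step 8: C[7]=5 → dur=5, Σ=59 | A=idle B=compute:t7 [compute-only]

step 6: A=load:t6 B=compute:t5 [tied]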